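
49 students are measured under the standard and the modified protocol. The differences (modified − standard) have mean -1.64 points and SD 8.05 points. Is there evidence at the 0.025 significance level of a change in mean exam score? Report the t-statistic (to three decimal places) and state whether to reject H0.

t = -1.426; fail to reject H0

H0: μ_d = 0; H1: μ_d ≠ 0 (paired t-test on the differences, two-sided).
t = d̄/(s_d/√n) = -1.64/(8.05/√49) = -1.426
df = n − 1 = 48
Two-sided p-value ≈ 0.1603
Since p ≈ 0.1603 > α = 0.025, fail to reject H0; the evidence is not statistically significant.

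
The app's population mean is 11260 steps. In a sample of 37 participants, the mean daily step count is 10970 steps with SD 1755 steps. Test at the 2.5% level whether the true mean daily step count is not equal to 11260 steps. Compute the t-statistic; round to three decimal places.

H0: μ = 11260; H1: μ ≠ 11260 (one-sample t-test, two-sided).
t = (x̄ − μ₀)/(s/√n) = (10970 − 11260)/(1755/√37) = -1.005
df = n − 1 = 36
Two-sided p-value ≈ 0.3215
Since p ≈ 0.3215 > α = 0.025, fail to reject H0; the data do not provide sufficient evidence against H0.

-1.005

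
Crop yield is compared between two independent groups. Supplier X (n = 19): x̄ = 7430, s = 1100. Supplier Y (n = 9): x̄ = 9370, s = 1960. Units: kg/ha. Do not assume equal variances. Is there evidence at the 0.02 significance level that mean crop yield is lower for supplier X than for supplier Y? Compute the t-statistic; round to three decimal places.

Let group 1 = supplier X, group 2 = supplier Y. H0: μ_1 = μ_2; H1: μ_1 < μ_2 (Welch's two-sample t-test, left-tailed).
t = (x̄_1 − x̄_2)/√(s_1²/n_1 + s_2²/n_2) = (7430 − 9370)/√(1100²/19 + 1960²/9) = -2.770
Welch–Satterthwaite df ≈ 10.46
p-value = P(T ≤ -2.770) ≈ 0.010
Since p ≈ 0.010 < α = 0.02, reject H0; the data support H1.

-2.770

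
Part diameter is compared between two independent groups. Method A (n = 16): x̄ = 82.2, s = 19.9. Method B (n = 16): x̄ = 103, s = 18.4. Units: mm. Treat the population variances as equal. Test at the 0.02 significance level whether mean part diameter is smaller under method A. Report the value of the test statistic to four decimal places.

-3.0698

Let group 1 = method A, group 2 = method B. H0: μ_1 = μ_2; H1: μ_1 < μ_2 (two-sample pooled-variance t-test, left-tailed).
s_p² = [(16−1)·19.9² + (16−1)·18.4²]/(16+16−2) = 367.285
t = (82.2 − 103)/√[367.285·(1/16 + 1/16)] = -3.0698
df = n₁ + n₂ − 2 = 30
p-value = P(T ≤ -3.0698) ≈ 0.002
Since p ≈ 0.002 < α = 0.02, reject H0; the data support H1.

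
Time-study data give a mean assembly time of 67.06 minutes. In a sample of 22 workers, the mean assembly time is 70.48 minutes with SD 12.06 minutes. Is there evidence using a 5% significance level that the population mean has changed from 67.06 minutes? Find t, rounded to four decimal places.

H0: μ = 67.06; H1: μ ≠ 67.06 (one-sample t-test, two-sided).
t = (x̄ − μ₀)/(s/√n) = (70.48 − 67.06)/(12.06/√22) = 1.3301
df = n − 1 = 21
Two-sided p-value ≈ 0.198
Since p ≈ 0.198 > α = 0.05, fail to reject H0; the data do not provide sufficient evidence against H0.

1.3301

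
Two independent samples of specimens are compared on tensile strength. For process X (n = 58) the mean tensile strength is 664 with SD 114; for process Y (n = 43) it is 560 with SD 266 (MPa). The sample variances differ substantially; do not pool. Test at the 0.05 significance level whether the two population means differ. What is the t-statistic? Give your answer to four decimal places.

Let group 1 = process X, group 2 = process Y. H0: μ_1 = μ_2; H1: μ_1 ≠ μ_2 (Welch's two-sample t-test, two-sided).
t = (x̄_1 − x̄_2)/√(s_1²/n_1 + s_2²/n_2) = (664 − 560)/√(114²/58 + 266²/43) = 2.4053
Welch–Satterthwaite df ≈ 53.49
Two-sided p-value ≈ 0.020
Since p ≈ 0.020 < α = 0.05, reject H0; the data support H1.

2.4053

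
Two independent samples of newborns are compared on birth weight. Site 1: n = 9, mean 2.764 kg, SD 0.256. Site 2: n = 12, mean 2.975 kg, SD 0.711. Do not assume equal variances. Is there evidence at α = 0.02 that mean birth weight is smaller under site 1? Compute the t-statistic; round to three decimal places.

Let group 1 = site 1, group 2 = site 2. H0: μ_1 = μ_2; H1: μ_1 < μ_2 (Welch's two-sample t-test, left-tailed).
t = (x̄_1 − x̄_2)/√(s_1²/n_1 + s_2²/n_2) = (2.764 − 2.975)/√(0.256²/9 + 0.711²/12) = -0.949
Welch–Satterthwaite df ≈ 14.53
p-value = P(T ≤ -0.949) ≈ 0.179
Since p ≈ 0.179 > α = 0.02, fail to reject H0; the evidence is not statistically significant.

-0.949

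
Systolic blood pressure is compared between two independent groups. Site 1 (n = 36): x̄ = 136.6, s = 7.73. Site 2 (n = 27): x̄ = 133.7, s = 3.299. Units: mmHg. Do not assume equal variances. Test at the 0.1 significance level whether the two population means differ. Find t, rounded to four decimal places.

Let group 1 = site 1, group 2 = site 2. H0: μ_1 = μ_2; H1: μ_1 ≠ μ_2 (Welch's two-sample t-test, two-sided).
t = (x̄_1 − x̄_2)/√(s_1²/n_1 + s_2²/n_2) = (136.6 − 133.7)/√(7.73²/36 + 3.299²/27) = 2.0191
Welch–Satterthwaite df ≈ 50.09
Two-sided p-value ≈ 0.049
Since p ≈ 0.049 < α = 0.1, reject H0; the data support H1.

2.0191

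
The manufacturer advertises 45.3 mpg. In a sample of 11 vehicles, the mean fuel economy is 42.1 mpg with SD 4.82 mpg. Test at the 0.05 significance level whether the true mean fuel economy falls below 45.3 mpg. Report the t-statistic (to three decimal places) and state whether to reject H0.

t = -2.202; reject H0

H0: μ = 45.3; H1: μ < 45.3 (one-sample t-test, left-tailed).
t = (x̄ − μ₀)/(s/√n) = (42.1 − 45.3)/(4.82/√11) = -2.202
df = n − 1 = 10
p-value = P(T ≤ -2.202) ≈ 0.026
Since p ≈ 0.026 < α = 0.05, reject H0; the data support H1.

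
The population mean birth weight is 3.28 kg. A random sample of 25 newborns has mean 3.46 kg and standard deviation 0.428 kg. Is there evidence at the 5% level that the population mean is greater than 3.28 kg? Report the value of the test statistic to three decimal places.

2.103

H0: μ = 3.28; H1: μ > 3.28 (one-sample t-test, right-tailed).
t = (x̄ − μ₀)/(s/√n) = (3.46 − 3.28)/(0.428/√25) = 2.103
df = n − 1 = 24
p-value = P(T ≥ 2.103) ≈ 0.0231
Since p ≈ 0.0231 < α = 0.05, reject H0; the evidence is statistically significant.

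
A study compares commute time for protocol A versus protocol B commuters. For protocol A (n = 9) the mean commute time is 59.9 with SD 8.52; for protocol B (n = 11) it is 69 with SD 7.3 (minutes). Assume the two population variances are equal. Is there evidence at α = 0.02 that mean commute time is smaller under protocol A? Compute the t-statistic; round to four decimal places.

Let group 1 = protocol A, group 2 = protocol B. H0: μ_1 = μ_2; H1: μ_1 < μ_2 (two-sample pooled-variance t-test, left-tailed).
s_p² = [(9−1)·8.52² + (11−1)·7.3²]/(9+11−2) = 61.868
t = (59.9 − 69)/√[61.868·(1/9 + 1/11)] = -2.5740
df = n₁ + n₂ − 2 = 18
p-value = P(T ≤ -2.5740) ≈ 0.010
Since p ≈ 0.010 < α = 0.02, reject H0; the data support H1.

-2.5740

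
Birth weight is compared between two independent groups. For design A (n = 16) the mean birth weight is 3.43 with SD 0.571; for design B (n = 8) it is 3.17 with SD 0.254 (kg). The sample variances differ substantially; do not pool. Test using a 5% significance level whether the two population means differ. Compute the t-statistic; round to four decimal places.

1.5417

Let group 1 = design A, group 2 = design B. H0: μ_1 = μ_2; H1: μ_1 ≠ μ_2 (Welch's two-sample t-test, two-sided).
t = (x̄_1 − x̄_2)/√(s_1²/n_1 + s_2²/n_2) = (3.43 − 3.17)/√(0.571²/16 + 0.254²/8) = 1.5417
Welch–Satterthwaite df ≈ 21.88
Two-sided p-value ≈ 0.1375
Since p ≈ 0.1375 > α = 0.05, fail to reject H0; the data do not provide sufficient evidence against H0.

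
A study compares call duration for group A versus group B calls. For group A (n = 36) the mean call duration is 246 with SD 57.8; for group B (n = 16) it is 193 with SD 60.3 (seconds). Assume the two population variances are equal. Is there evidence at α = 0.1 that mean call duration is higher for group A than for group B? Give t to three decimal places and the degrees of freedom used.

Let group 1 = group A, group 2 = group B. H0: μ_1 = μ_2; H1: μ_1 > μ_2 (two-sample pooled-variance t-test, right-tailed).
s_p² = [(36−1)·57.8² + (16−1)·60.3²]/(36+16−2) = 3429.41
t = (246 − 193)/√[3429.41·(1/36 + 1/16)] = 3.012
df = n₁ + n₂ − 2 = 50
p-value = P(T ≥ 3.012) ≈ 0.002
Since p ≈ 0.002 < α = 0.1, reject H0; the data support H1.

t = 3.012, df = 50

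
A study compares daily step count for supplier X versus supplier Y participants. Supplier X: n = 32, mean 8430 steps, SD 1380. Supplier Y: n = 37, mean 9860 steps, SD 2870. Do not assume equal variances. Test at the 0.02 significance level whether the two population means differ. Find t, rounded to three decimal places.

Let group 1 = supplier X, group 2 = supplier Y. H0: μ_1 = μ_2; H1: μ_1 ≠ μ_2 (Welch's two-sample t-test, two-sided).
t = (x̄_1 − x̄_2)/√(s_1²/n_1 + s_2²/n_2) = (8430 − 9860)/√(1380²/32 + 2870²/37) = -2.692
Welch–Satterthwaite df ≈ 53.39
Two-sided p-value ≈ 0.0095
Since p ≈ 0.0095 < α = 0.02, reject H0; the data support H1.

-2.692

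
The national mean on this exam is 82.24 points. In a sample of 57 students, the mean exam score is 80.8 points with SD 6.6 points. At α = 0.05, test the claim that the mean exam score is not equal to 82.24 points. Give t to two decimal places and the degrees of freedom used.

t = -1.65, df = 56

H0: μ = 82.24; H1: μ ≠ 82.24 (one-sample t-test, two-sided).
t = (x̄ − μ₀)/(s/√n) = (80.8 − 82.24)/(6.6/√57) = -1.65
df = n − 1 = 56
Two-sided p-value ≈ 0.1051
Since p ≈ 0.1051 > α = 0.05, fail to reject H0; the evidence is not statistically significant.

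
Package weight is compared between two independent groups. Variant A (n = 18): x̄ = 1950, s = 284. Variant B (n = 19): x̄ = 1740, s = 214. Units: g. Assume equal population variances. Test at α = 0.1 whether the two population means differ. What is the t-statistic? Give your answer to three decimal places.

2.549

Let group 1 = variant A, group 2 = variant B. H0: μ_1 = μ_2; H1: μ_1 ≠ μ_2 (two-sample pooled-variance t-test, two-sided).
s_p² = [(18−1)·284² + (19−1)·214²]/(18+19−2) = 62728
t = (1950 − 1740)/√[62728·(1/18 + 1/19)] = 2.549
df = n₁ + n₂ − 2 = 35
Two-sided p-value ≈ 0.015
Since p ≈ 0.015 < α = 0.1, reject H0; the evidence is statistically significant.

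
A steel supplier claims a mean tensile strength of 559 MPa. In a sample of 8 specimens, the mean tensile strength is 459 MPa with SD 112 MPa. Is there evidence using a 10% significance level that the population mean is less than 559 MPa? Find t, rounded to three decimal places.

H0: μ = 559; H1: μ < 559 (one-sample t-test, left-tailed).
t = (x̄ − μ₀)/(s/√n) = (459 − 559)/(112/√8) = -2.525
df = n − 1 = 7
p-value = P(T ≤ -2.525) ≈ 0.020
Since p ≈ 0.020 < α = 0.1, reject H0; the evidence is statistically significant.

-2.525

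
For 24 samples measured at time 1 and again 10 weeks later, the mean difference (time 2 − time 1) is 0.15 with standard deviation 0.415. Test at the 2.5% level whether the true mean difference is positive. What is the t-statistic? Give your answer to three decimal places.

H0: μ_d = 0; H1: μ_d > 0 (paired t-test on the differences, right-tailed).
t = d̄/(s_d/√n) = 0.15/(0.415/√24) = 1.771
df = n − 1 = 23
p-value = P(T ≥ 1.771) ≈ 0.0449
Since p ≈ 0.0449 > α = 0.025, fail to reject H0; the evidence is not statistically significant.

1.771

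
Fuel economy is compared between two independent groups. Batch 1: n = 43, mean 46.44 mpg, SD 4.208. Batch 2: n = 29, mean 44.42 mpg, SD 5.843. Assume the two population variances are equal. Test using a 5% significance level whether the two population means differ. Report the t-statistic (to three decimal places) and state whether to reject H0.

Let group 1 = batch 1, group 2 = batch 2. H0: μ_1 = μ_2; H1: μ_1 ≠ μ_2 (two-sample pooled-variance t-test, two-sided).
s_p² = [(43−1)·4.208² + (29−1)·5.843²]/(43+29−2) = 24.2806
t = (46.44 − 44.42)/√[24.2806·(1/43 + 1/29)] = 1.706
df = n₁ + n₂ − 2 = 70
Two-sided p-value ≈ 0.092
Since p ≈ 0.092 > α = 0.05, fail to reject H0; the evidence is not statistically significant.

t = 1.706; fail to reject H0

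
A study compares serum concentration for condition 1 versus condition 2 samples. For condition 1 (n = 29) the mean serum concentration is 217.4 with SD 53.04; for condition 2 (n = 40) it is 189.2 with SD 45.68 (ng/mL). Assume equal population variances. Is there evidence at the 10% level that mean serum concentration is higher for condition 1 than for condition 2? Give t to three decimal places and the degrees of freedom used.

t = 2.365, df = 67

Let group 1 = condition 1, group 2 = condition 2. H0: μ_1 = μ_2; H1: μ_1 > μ_2 (two-sample pooled-variance t-test, right-tailed).
s_p² = [(29−1)·53.04² + (40−1)·45.68²]/(29+40−2) = 2390.31
t = (217.4 − 189.2)/√[2390.31·(1/29 + 1/40)] = 2.365
df = n₁ + n₂ − 2 = 67
p-value = P(T ≥ 2.365) ≈ 0.010
Since p ≈ 0.010 < α = 0.1, reject H0; the evidence is statistically significant.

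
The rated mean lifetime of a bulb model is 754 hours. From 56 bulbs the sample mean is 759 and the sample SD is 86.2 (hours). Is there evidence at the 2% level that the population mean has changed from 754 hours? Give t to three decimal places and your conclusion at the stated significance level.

t = 0.434; fail to reject H0

H0: μ = 754; H1: μ ≠ 754 (one-sample t-test, two-sided).
t = (x̄ − μ₀)/(s/√n) = (759 − 754)/(86.2/√56) = 0.434
df = n − 1 = 55
Two-sided p-value ≈ 0.666
Since p ≈ 0.666 > α = 0.02, fail to reject H0; the data do not provide sufficient evidence against H0.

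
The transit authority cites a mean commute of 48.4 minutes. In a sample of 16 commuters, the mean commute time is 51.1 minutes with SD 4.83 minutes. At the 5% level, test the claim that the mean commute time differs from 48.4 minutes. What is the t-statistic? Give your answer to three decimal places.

H0: μ = 48.4; H1: μ ≠ 48.4 (one-sample t-test, two-sided).
t = (x̄ − μ₀)/(s/√n) = (51.1 − 48.4)/(4.83/√16) = 2.236
df = n − 1 = 15
Two-sided p-value ≈ 0.041
Since p ≈ 0.041 < α = 0.05, reject H0; the data support H1.

2.236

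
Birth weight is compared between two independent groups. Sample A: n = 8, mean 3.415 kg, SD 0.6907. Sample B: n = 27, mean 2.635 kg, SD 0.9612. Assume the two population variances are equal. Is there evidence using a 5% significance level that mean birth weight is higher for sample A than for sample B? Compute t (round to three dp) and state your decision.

Let group 1 = sample A, group 2 = sample B. H0: μ_1 = μ_2; H1: μ_1 > μ_2 (two-sample pooled-variance t-test, right-tailed).
s_p² = [(8−1)·0.6907² + (27−1)·0.9612²]/(8+27−2) = 0.829121
t = (3.415 − 2.635)/√[0.829121·(1/8 + 1/27)] = 2.128
df = n₁ + n₂ − 2 = 33
p-value = P(T ≥ 2.128) ≈ 0.0204
Since p ≈ 0.0204 < α = 0.05, reject H0; the data support H1.

t = 2.128; reject H0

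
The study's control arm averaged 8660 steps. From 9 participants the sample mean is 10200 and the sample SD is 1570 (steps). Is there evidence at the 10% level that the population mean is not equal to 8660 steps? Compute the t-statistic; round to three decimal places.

H0: μ = 8660; H1: μ ≠ 8660 (one-sample t-test, two-sided).
t = (x̄ − μ₀)/(s/√n) = (10200 − 8660)/(1570/√9) = 2.943
df = n − 1 = 8
Two-sided p-value ≈ 0.019
Since p ≈ 0.019 < α = 0.1, reject H0; the evidence is statistically significant.

2.943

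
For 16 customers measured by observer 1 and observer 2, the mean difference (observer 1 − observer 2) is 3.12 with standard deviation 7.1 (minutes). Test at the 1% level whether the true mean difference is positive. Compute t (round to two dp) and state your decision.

t = 1.76; fail to reject H0

H0: μ_d = 0; H1: μ_d > 0 (paired t-test on the differences, right-tailed).
t = d̄/(s_d/√n) = 3.12/(7.1/√16) = 1.76
df = n − 1 = 15
p-value = P(T ≥ 1.76) ≈ 0.050
Since p ≈ 0.050 > α = 0.01, fail to reject H0; the evidence is not statistically significant.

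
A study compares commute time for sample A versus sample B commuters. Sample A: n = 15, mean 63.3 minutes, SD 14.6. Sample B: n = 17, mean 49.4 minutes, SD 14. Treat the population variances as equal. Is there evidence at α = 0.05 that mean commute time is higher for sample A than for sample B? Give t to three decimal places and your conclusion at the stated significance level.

Let group 1 = sample A, group 2 = sample B. H0: μ_1 = μ_2; H1: μ_1 > μ_2 (two-sample pooled-variance t-test, right-tailed).
s_p² = [(15−1)·14.6² + (17−1)·14²]/(15+17−2) = 204.008
t = (63.3 − 49.4)/√[204.008·(1/15 + 1/17)] = 2.747
df = n₁ + n₂ − 2 = 30
p-value = P(T ≥ 2.747) ≈ 0.0050
Since p ≈ 0.0050 < α = 0.05, reject H0; the data support H1.

t = 2.747; reject H0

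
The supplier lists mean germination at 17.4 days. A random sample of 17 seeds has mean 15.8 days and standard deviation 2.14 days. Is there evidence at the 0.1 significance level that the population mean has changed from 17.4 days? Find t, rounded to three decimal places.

H0: μ = 17.4; H1: μ ≠ 17.4 (one-sample t-test, two-sided).
t = (x̄ − μ₀)/(s/√n) = (15.8 − 17.4)/(2.14/√17) = -3.083
df = n − 1 = 16
Two-sided p-value ≈ 0.0071
Since p ≈ 0.0071 < α = 0.1, reject H0; the data support H1.

-3.083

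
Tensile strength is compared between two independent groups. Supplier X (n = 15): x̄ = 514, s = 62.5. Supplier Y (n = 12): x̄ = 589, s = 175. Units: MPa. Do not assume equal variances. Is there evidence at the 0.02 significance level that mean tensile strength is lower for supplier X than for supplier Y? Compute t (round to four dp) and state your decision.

t = -1.4142; fail to reject H0

Let group 1 = supplier X, group 2 = supplier Y. H0: μ_1 = μ_2; H1: μ_1 < μ_2 (Welch's two-sample t-test, left-tailed).
t = (x̄_1 − x̄_2)/√(s_1²/n_1 + s_2²/n_2) = (514 − 589)/√(62.5²/15 + 175²/12) = -1.4142
Welch–Satterthwaite df ≈ 13.25
p-value = P(T ≤ -1.4142) ≈ 0.090
Since p ≈ 0.090 > α = 0.02, fail to reject H0; the evidence is not statistically significant.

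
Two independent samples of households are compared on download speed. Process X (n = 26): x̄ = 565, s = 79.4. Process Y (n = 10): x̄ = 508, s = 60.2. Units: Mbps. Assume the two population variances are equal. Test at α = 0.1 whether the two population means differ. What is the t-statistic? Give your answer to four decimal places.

Let group 1 = process X, group 2 = process Y. H0: μ_1 = μ_2; H1: μ_1 ≠ μ_2 (two-sample pooled-variance t-test, two-sided).
s_p² = [(26−1)·79.4² + (10−1)·60.2²]/(26+10−2) = 5594.86
t = (565 − 508)/√[5594.86·(1/26 + 1/10)] = 2.0479
df = n₁ + n₂ − 2 = 34
Two-sided p-value ≈ 0.048
Since p ≈ 0.048 < α = 0.1, reject H0; the evidence is statistically significant.

2.0479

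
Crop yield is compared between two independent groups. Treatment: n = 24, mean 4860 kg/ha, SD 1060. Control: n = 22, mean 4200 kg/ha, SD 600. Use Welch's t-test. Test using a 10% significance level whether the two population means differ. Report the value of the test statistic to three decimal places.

Let group 1 = treatment, group 2 = control. H0: μ_1 = μ_2; H1: μ_1 ≠ μ_2 (Welch's two-sample t-test, two-sided).
t = (x̄_1 − x̄_2)/√(s_1²/n_1 + s_2²/n_2) = (4860 − 4200)/√(1060²/24 + 600²/22) = 2.626
Welch–Satterthwaite df ≈ 36.94
Two-sided p-value ≈ 0.013
Since p ≈ 0.013 < α = 0.1, reject H0; the evidence is statistically significant.

2.626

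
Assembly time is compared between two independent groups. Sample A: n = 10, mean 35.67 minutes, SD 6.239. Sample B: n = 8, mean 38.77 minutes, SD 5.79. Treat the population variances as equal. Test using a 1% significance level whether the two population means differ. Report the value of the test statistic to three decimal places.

Let group 1 = sample A, group 2 = sample B. H0: μ_1 = μ_2; H1: μ_1 ≠ μ_2 (two-sample pooled-variance t-test, two-sided).
s_p² = [(10−1)·6.239² + (8−1)·5.79²]/(10+8−2) = 36.5622
t = (35.67 − 38.77)/√[36.5622·(1/10 + 1/8)] = -1.081
df = n₁ + n₂ − 2 = 16
Two-sided p-value ≈ 0.2958
Since p ≈ 0.2958 > α = 0.01, fail to reject H0; the data do not provide sufficient evidence against H0.

-1.081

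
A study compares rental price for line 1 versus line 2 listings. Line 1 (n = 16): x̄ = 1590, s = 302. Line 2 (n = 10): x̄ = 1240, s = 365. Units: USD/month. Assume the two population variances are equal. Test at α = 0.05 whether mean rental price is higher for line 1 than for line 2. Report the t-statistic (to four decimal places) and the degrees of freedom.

Let group 1 = line 1, group 2 = line 2. H0: μ_1 = μ_2; H1: μ_1 > μ_2 (two-sample pooled-variance t-test, right-tailed).
s_p² = [(16−1)·302² + (10−1)·365²]/(16+10−2) = 106962
t = (1590 − 1240)/√[106962·(1/16 + 1/10)] = 2.6548
df = n₁ + n₂ − 2 = 24
p-value = P(T ≥ 2.6548) ≈ 0.007
Since p ≈ 0.007 < α = 0.05, reject H0; the data support H1.

t = 2.6548, df = 24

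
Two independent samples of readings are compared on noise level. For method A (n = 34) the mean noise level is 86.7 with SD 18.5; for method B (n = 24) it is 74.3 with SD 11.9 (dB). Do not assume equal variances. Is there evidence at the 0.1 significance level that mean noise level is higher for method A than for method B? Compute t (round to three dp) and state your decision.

t = 3.103; reject H0

Let group 1 = method A, group 2 = method B. H0: μ_1 = μ_2; H1: μ_1 > μ_2 (Welch's two-sample t-test, right-tailed).
t = (x̄_1 − x̄_2)/√(s_1²/n_1 + s_2²/n_2) = (86.7 − 74.3)/√(18.5²/34 + 11.9²/24) = 3.103
Welch–Satterthwaite df ≈ 55.61
p-value = P(T ≥ 3.103) ≈ 0.002
Since p ≈ 0.002 < α = 0.1, reject H0; the data support H1.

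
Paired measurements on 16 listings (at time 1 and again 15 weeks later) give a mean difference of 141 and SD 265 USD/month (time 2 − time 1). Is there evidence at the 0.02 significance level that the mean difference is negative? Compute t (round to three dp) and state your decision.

H0: μ_d = 0; H1: μ_d < 0 (paired t-test on the differences, left-tailed).
t = d̄/(s_d/√n) = 141/(265/√16) = 2.128
df = n − 1 = 15
p-value = P(T ≤ 2.128) ≈ 0.975
Since p ≈ 0.975 > α = 0.02, fail to reject H0; the data do not provide sufficient evidence against H0.

t = 2.128; fail to reject H0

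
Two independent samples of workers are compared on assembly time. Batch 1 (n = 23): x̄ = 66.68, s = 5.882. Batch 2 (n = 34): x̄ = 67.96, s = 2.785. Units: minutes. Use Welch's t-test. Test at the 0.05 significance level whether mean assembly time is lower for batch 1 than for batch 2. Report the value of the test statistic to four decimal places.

Let group 1 = batch 1, group 2 = batch 2. H0: μ_1 = μ_2; H1: μ_1 < μ_2 (Welch's two-sample t-test, left-tailed).
t = (x̄_1 − x̄_2)/√(s_1²/n_1 + s_2²/n_2) = (66.68 − 67.96)/√(5.882²/23 + 2.785²/34) = -0.9725
Welch–Satterthwaite df ≈ 28.74
p-value = P(T ≤ -0.9725) ≈ 0.169
Since p ≈ 0.169 > α = 0.05, fail to reject H0; the data do not provide sufficient evidence against H0.

-0.9725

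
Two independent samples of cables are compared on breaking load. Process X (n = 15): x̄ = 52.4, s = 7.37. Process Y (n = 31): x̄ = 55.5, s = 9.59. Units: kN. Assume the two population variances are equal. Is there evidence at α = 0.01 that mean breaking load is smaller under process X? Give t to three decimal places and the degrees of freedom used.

Let group 1 = process X, group 2 = process Y. H0: μ_1 = μ_2; H1: μ_1 < μ_2 (two-sample pooled-variance t-test, left-tailed).
s_p² = [(15−1)·7.37² + (31−1)·9.59²]/(15+31−2) = 79.9882
t = (52.4 − 55.5)/√[79.9882·(1/15 + 1/31)] = -1.102
df = n₁ + n₂ − 2 = 44
p-value = P(T ≤ -1.102) ≈ 0.138
Since p ≈ 0.138 > α = 0.01, fail to reject H0; the evidence is not statistically significant.

t = -1.102, df = 44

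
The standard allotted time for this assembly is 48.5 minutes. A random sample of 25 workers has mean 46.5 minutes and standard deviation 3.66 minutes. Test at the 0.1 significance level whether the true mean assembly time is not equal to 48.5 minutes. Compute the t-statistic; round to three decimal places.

-2.732

H0: μ = 48.5; H1: μ ≠ 48.5 (one-sample t-test, two-sided).
t = (x̄ − μ₀)/(s/√n) = (46.5 − 48.5)/(3.66/√25) = -2.732
df = n − 1 = 24
Two-sided p-value ≈ 0.012
Since p ≈ 0.012 < α = 0.1, reject H0; the evidence is statistically significant.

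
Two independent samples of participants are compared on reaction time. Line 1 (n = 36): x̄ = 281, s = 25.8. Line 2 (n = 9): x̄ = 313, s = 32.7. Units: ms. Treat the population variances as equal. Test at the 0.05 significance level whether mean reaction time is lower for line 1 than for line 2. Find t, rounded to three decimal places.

-3.155

Let group 1 = line 1, group 2 = line 2. H0: μ_1 = μ_2; H1: μ_1 < μ_2 (two-sample pooled-variance t-test, left-tailed).
s_p² = [(36−1)·25.8² + (9−1)·32.7²]/(36+9−2) = 740.738
t = (281 − 313)/√[740.738·(1/36 + 1/9)] = -3.155
df = n₁ + n₂ − 2 = 43
p-value = P(T ≤ -3.155) ≈ 0.0015
Since p ≈ 0.0015 < α = 0.05, reject H0; the data support H1.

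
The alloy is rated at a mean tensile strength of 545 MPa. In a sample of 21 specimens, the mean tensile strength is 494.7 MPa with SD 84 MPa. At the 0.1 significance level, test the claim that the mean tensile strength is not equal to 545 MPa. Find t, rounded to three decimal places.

-2.744

H0: μ = 545; H1: μ ≠ 545 (one-sample t-test, two-sided).
t = (x̄ − μ₀)/(s/√n) = (494.7 − 545)/(84/√21) = -2.744
df = n − 1 = 20
Two-sided p-value ≈ 0.013
Since p ≈ 0.013 < α = 0.1, reject H0; the data support H1.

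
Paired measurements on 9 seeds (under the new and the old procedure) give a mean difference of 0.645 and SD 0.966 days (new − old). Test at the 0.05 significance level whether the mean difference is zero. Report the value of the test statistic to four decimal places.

2.0031

H0: μ_d = 0; H1: μ_d ≠ 0 (paired t-test on the differences, two-sided).
t = d̄/(s_d/√n) = 0.645/(0.966/√9) = 2.0031
df = n − 1 = 8
Two-sided p-value ≈ 0.080
Since p ≈ 0.080 > α = 0.05, fail to reject H0; the data do not provide sufficient evidence against H0.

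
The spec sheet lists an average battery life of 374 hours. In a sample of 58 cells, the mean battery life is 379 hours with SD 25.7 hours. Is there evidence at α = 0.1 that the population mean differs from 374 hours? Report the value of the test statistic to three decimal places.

H0: μ = 374; H1: μ ≠ 374 (one-sample t-test, two-sided).
t = (x̄ − μ₀)/(s/√n) = (379 − 374)/(25.7/√58) = 1.482
df = n − 1 = 57
Two-sided p-value ≈ 0.144
Since p ≈ 0.144 > α = 0.1, fail to reject H0; the evidence is not statistically significant.

1.482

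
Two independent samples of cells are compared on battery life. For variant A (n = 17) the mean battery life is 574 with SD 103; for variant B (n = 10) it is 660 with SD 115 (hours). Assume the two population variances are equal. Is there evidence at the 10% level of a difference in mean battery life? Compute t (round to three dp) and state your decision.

t = -2.008; reject H0

Let group 1 = variant A, group 2 = variant B. H0: μ_1 = μ_2; H1: μ_1 ≠ μ_2 (two-sample pooled-variance t-test, two-sided).
s_p² = [(17−1)·103² + (10−1)·115²]/(17+10−2) = 11550.8
t = (574 − 660)/√[11550.8·(1/17 + 1/10)] = -2.008
df = n₁ + n₂ − 2 = 25
Two-sided p-value ≈ 0.0556
Since p ≈ 0.0556 < α = 0.1, reject H0; the evidence is statistically significant.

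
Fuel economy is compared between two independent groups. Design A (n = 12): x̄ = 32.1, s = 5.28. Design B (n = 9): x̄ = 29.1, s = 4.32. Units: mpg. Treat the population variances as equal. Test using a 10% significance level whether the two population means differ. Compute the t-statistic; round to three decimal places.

1.389

Let group 1 = design A, group 2 = design B. H0: μ_1 = μ_2; H1: μ_1 ≠ μ_2 (two-sample pooled-variance t-test, two-sided).
s_p² = [(12−1)·5.28² + (9−1)·4.32²]/(12+9−2) = 23.998
t = (32.1 − 29.1)/√[23.998·(1/12 + 1/9)] = 1.389
df = n₁ + n₂ − 2 = 19
Two-sided p-value ≈ 0.1810
Since p ≈ 0.1810 > α = 0.1, fail to reject H0; the evidence is not statistically significant.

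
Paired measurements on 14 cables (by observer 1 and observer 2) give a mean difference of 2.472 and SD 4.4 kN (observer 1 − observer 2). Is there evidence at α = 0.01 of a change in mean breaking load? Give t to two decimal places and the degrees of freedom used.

H0: μ_d = 0; H1: μ_d ≠ 0 (paired t-test on the differences, two-sided).
t = d̄/(s_d/√n) = 2.472/(4.4/√14) = 2.10
df = n − 1 = 13
Two-sided p-value ≈ 0.056
Since p ≈ 0.056 > α = 0.01, fail to reject H0; the evidence is not statistically significant.

t = 2.10, df = 13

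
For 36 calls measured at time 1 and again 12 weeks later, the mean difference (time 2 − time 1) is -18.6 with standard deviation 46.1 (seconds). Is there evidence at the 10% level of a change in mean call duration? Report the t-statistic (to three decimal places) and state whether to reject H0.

t = -2.421; reject H0

H0: μ_d = 0; H1: μ_d ≠ 0 (paired t-test on the differences, two-sided).
t = d̄/(s_d/√n) = -18.6/(46.1/√36) = -2.421
df = n − 1 = 35
Two-sided p-value ≈ 0.0208
Since p ≈ 0.0208 < α = 0.1, reject H0; the data support H1.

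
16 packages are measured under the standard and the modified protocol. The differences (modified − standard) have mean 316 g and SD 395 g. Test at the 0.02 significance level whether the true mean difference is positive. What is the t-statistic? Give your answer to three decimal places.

H0: μ_d = 0; H1: μ_d > 0 (paired t-test on the differences, right-tailed).
t = d̄/(s_d/√n) = 316/(395/√16) = 3.200
df = n − 1 = 15
p-value = P(T ≥ 3.200) ≈ 0.0030
Since p ≈ 0.0030 < α = 0.02, reject H0; the data support H1.

3.200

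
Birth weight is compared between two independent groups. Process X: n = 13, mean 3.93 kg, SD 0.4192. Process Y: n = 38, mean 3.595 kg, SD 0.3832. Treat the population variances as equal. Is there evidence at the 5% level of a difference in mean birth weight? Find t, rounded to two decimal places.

Let group 1 = process X, group 2 = process Y. H0: μ_1 = μ_2; H1: μ_1 ≠ μ_2 (two-sample pooled-variance t-test, two-sided).
s_p² = [(13−1)·0.4192² + (38−1)·0.3832²]/(13+38−2) = 0.153916
t = (3.93 − 3.595)/√[0.153916·(1/13 + 1/38)] = 2.66
df = n₁ + n₂ − 2 = 49
Two-sided p-value ≈ 0.011
Since p ≈ 0.011 < α = 0.05, reject H0; the evidence is statistically significant.

2.66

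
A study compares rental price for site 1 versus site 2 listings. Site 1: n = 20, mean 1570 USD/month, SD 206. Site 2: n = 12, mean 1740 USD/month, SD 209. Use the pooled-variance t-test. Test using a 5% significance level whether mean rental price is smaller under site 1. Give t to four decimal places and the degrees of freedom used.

Let group 1 = site 1, group 2 = site 2. H0: μ_1 = μ_2; H1: μ_1 < μ_2 (two-sample pooled-variance t-test, left-tailed).
s_p² = [(20−1)·206² + (12−1)·209²]/(20+12−2) = 42892.5
t = (1570 − 1740)/√[42892.5·(1/20 + 1/12)] = -2.2480
df = n₁ + n₂ − 2 = 30
p-value = P(T ≤ -2.2480) ≈ 0.0160
Since p ≈ 0.0160 < α = 0.05, reject H0; the data support H1.

t = -2.2480, df = 30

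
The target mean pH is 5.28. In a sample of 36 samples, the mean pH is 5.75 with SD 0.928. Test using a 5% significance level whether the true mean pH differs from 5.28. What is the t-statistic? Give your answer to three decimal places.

3.039

H0: μ = 5.28; H1: μ ≠ 5.28 (one-sample t-test, two-sided).
t = (x̄ − μ₀)/(s/√n) = (5.75 − 5.28)/(0.928/√36) = 3.039
df = n − 1 = 35
Two-sided p-value ≈ 0.004
Since p ≈ 0.004 < α = 0.05, reject H0; the evidence is statistically significant.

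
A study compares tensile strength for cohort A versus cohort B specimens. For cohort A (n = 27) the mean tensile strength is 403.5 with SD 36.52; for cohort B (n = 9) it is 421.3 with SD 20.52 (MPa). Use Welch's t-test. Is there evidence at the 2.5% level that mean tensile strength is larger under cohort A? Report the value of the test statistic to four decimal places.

-1.8150

Let group 1 = cohort A, group 2 = cohort B. H0: μ_1 = μ_2; H1: μ_1 > μ_2 (Welch's two-sample t-test, right-tailed).
t = (x̄_1 − x̄_2)/√(s_1²/n_1 + s_2²/n_2) = (403.5 − 421.3)/√(36.52²/27 + 20.52²/9) = -1.8150
Welch–Satterthwaite df ≈ 25.18
p-value = P(T ≥ -1.8150) ≈ 0.959
Since p ≈ 0.959 > α = 0.025, fail to reject H0; the data do not provide sufficient evidence against H0.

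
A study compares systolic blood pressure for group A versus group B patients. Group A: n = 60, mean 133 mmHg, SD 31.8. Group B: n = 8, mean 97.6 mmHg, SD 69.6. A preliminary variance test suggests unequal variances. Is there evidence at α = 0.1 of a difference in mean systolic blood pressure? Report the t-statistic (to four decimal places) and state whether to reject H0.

t = 1.4190; fail to reject H0

Let group 1 = group A, group 2 = group B. H0: μ_1 = μ_2; H1: μ_1 ≠ μ_2 (Welch's two-sample t-test, two-sided).
t = (x̄_1 − x̄_2)/√(s_1²/n_1 + s_2²/n_2) = (133 − 97.6)/√(31.8²/60 + 69.6²/8) = 1.4190
Welch–Satterthwaite df ≈ 7.39
Two-sided p-value ≈ 0.197
Since p ≈ 0.197 > α = 0.1, fail to reject H0; the evidence is not statistically significant.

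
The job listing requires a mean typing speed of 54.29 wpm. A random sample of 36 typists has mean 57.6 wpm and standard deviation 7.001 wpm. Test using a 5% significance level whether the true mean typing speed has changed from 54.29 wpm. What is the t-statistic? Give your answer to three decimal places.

2.837

H0: μ = 54.29; H1: μ ≠ 54.29 (one-sample t-test, two-sided).
t = (x̄ − μ₀)/(s/√n) = (57.6 − 54.29)/(7.001/√36) = 2.837
df = n − 1 = 35
Two-sided p-value ≈ 0.0075
Since p ≈ 0.0075 < α = 0.05, reject H0; the data support H1.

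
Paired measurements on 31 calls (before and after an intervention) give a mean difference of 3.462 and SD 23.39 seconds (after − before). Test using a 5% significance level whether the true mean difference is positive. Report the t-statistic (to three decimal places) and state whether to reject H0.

t = 0.824; fail to reject H0

H0: μ_d = 0; H1: μ_d > 0 (paired t-test on the differences, right-tailed).
t = d̄/(s_d/√n) = 3.462/(23.39/√31) = 0.824
df = n − 1 = 30
p-value = P(T ≥ 0.824) ≈ 0.208
Since p ≈ 0.208 > α = 0.05, fail to reject H0; the evidence is not statistically significant.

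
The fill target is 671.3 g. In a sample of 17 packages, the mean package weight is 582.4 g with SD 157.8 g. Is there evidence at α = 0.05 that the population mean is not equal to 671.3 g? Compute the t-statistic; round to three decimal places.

H0: μ = 671.3; H1: μ ≠ 671.3 (one-sample t-test, two-sided).
t = (x̄ − μ₀)/(s/√n) = (582.4 − 671.3)/(157.8/√17) = -2.323
df = n − 1 = 16
Two-sided p-value ≈ 0.0337
Since p ≈ 0.0337 < α = 0.05, reject H0; the evidence is statistically significant.

-2.323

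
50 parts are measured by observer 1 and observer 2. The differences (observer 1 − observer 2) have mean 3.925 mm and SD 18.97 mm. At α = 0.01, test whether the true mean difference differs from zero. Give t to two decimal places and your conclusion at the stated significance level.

H0: μ_d = 0; H1: μ_d ≠ 0 (paired t-test on the differences, two-sided).
t = d̄/(s_d/√n) = 3.925/(18.97/√50) = 1.46
df = n − 1 = 49
Two-sided p-value ≈ 0.150
Since p ≈ 0.150 > α = 0.01, fail to reject H0; the evidence is not statistically significant.

t = 1.46; fail to reject H0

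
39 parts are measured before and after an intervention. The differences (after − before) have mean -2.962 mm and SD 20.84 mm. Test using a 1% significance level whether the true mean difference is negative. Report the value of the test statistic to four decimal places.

-0.8876

H0: μ_d = 0; H1: μ_d < 0 (paired t-test on the differences, left-tailed).
t = d̄/(s_d/√n) = -2.962/(20.84/√39) = -0.8876
df = n − 1 = 38
p-value = P(T ≤ -0.8876) ≈ 0.190
Since p ≈ 0.190 > α = 0.01, fail to reject H0; the data do not provide sufficient evidence against H0.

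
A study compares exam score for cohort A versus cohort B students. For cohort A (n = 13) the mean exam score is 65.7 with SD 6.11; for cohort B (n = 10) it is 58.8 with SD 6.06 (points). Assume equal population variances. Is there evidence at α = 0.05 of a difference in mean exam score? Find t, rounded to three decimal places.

Let group 1 = cohort A, group 2 = cohort B. H0: μ_1 = μ_2; H1: μ_1 ≠ μ_2 (two-sample pooled-variance t-test, two-sided).
s_p² = [(13−1)·6.11² + (10−1)·6.06²]/(13+10−2) = 37.0713
t = (65.7 − 58.8)/√[37.0713·(1/13 + 1/10)] = 2.694
df = n₁ + n₂ − 2 = 21
Two-sided p-value ≈ 0.0136
Since p ≈ 0.0136 < α = 0.05, reject H0; the data support H1.

2.694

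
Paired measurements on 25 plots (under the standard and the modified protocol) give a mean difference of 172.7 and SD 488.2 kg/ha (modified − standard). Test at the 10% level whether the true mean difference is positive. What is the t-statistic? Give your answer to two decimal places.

1.77

H0: μ_d = 0; H1: μ_d > 0 (paired t-test on the differences, right-tailed).
t = d̄/(s_d/√n) = 172.7/(488.2/√25) = 1.77
df = n − 1 = 24
p-value = P(T ≥ 1.77) ≈ 0.0448
Since p ≈ 0.0448 < α = 0.1, reject H0; the data support H1.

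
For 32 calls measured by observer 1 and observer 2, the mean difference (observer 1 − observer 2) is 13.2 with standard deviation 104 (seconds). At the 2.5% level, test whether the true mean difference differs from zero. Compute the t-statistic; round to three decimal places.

H0: μ_d = 0; H1: μ_d ≠ 0 (paired t-test on the differences, two-sided).
t = d̄/(s_d/√n) = 13.2/(104/√32) = 0.718
df = n − 1 = 31
Two-sided p-value ≈ 0.478
Since p ≈ 0.478 > α = 0.025, fail to reject H0; the evidence is not statistically significant.

0.718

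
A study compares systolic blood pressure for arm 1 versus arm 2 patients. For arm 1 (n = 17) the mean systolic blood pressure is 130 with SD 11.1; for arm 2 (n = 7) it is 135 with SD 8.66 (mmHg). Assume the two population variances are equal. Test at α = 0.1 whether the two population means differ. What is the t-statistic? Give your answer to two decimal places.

Let group 1 = arm 1, group 2 = arm 2. H0: μ_1 = μ_2; H1: μ_1 ≠ μ_2 (two-sample pooled-variance t-test, two-sided).
s_p² = [(17−1)·11.1² + (7−1)·8.66²]/(17+7−2) = 110.061
t = (130 − 135)/√[110.061·(1/17 + 1/7)] = -1.06
df = n₁ + n₂ − 2 = 22
Two-sided p-value ≈ 0.300
Since p ≈ 0.300 > α = 0.1, fail to reject H0; the evidence is not statistically significant.

-1.06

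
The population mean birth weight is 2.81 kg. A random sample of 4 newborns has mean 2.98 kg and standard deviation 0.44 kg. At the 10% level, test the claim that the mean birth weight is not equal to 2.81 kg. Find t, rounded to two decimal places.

H0: μ = 2.81; H1: μ ≠ 2.81 (one-sample t-test, two-sided).
t = (x̄ − μ₀)/(s/√n) = (2.98 − 2.81)/(0.44/√4) = 0.77
df = n − 1 = 3
Two-sided p-value ≈ 0.496
Since p ≈ 0.496 > α = 0.1, fail to reject H0; the evidence is not statistically significant.

0.77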